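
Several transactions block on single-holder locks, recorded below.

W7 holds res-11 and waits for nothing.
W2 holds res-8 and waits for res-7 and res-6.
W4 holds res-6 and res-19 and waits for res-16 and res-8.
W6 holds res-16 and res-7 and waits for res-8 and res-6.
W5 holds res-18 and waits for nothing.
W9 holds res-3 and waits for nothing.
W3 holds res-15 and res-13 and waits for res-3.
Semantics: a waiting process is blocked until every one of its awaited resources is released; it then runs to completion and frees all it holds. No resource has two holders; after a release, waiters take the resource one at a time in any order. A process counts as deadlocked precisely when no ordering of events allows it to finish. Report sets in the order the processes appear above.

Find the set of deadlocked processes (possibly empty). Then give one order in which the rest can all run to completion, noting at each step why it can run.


Deadlocked: W2, W4 and W6.
Key observation: the knot is the closed ring of waits W2 -> W4 -> W2; W6 is caught in further circular waits.
The rest can finish in the order W7, W9, W5, W3.
Check, step by step:
  W7 waits on nothing -> runs at once and releases res-11
  W9 waits on nothing -> runs at once and releases res-3
  W5 waits on nothing -> runs at once and releases res-18
  W3 waits on res-3 — all released -> runs and releases res-15 and res-13


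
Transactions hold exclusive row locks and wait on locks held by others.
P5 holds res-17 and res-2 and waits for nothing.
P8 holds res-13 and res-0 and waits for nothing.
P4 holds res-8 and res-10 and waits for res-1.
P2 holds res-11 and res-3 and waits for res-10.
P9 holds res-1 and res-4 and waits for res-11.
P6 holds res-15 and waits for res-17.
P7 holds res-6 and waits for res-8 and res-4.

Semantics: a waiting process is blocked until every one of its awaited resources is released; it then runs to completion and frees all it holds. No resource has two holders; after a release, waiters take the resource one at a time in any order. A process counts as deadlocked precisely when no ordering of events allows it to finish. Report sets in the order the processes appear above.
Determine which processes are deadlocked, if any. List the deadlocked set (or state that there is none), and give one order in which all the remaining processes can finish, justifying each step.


Deadlocked set: P4, P2, P9 and P7.
Key observation: nobody on the ring P4 -> P9 -> P2 -> P4 can start until another member finishes, which never happens; P7 waits into the deadlock from upstream.
A valid finishing order for the others: P8, P5, P6.
Walking it through:
  P8 waits on nothing -> runs at once and releases res-13 and res-0
  P5 waits on nothing -> runs at once and releases res-17 and res-2
  P6 waits on res-17 — all released -> runs and releases res-15


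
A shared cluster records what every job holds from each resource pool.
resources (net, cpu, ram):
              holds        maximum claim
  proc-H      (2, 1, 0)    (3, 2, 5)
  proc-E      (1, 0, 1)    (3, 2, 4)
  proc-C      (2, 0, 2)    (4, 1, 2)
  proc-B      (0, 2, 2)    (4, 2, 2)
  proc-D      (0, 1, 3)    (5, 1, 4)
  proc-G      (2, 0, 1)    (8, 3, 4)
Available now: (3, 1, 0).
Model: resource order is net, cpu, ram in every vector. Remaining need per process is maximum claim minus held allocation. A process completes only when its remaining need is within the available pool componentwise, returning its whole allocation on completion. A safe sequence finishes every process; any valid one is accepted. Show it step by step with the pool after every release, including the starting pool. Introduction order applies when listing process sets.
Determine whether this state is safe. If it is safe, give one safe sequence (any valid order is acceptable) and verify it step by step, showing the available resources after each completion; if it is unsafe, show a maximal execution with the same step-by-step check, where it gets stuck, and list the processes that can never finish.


SAFE. One safe sequence: proc-C, proc-D, proc-E, proc-B, proc-G, proc-H.
Key observation: proc-C marks the first exact bind of the order: its need (2, 1, 0) fits the free (3, 1, 0) with zero slack on a requested resource.
Walking it through:
  pool = (3, 1, 0)
  run proc-C (needs (2, 1, 0), free (3, 1, 0)); after release of (2, 0, 2) the pool is (5, 1, 2)
  run proc-D (needs (5, 0, 1), free (5, 1, 2)); after release of (0, 1, 3) the pool is (5, 2, 5)
  run proc-E (needs (2, 2, 3), free (5, 2, 5)); after release of (1, 0, 1) the pool is (6, 2, 6)
  run proc-B (needs (4, 0, 0), free (6, 2, 6)); after release of (0, 2, 2) the pool is (6, 4, 8)
  run proc-G (needs (6, 3, 3), free (6, 4, 8)); after release of (2, 0, 1) the pool is (8, 4, 9)
  run proc-H (needs (1, 1, 5), free (8, 4, 9)); after release of (2, 1, 0) the pool is (10, 5, 9)


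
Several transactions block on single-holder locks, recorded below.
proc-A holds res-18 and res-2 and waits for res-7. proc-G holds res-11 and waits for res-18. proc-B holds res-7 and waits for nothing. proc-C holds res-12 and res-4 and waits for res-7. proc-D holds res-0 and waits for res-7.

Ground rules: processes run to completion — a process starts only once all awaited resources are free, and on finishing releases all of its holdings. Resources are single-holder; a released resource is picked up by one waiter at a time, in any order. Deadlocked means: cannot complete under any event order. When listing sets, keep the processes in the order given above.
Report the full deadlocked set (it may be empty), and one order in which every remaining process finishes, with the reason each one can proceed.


Nothing here is deadlocked.
Key observation: there is no circular wait here — follow any chain and it reaches a process that is free to run now.
A valid finishing order for the others: proc-B, proc-A, proc-G, proc-C, proc-D.
Walking it through:
  proc-B waits on nothing -> runs at once and releases res-7
  run proc-A (all its waits — res-7 — are resolved); releases res-18 and res-2
  run proc-G (all its waits — res-18 — are resolved); releases res-11
  run proc-C (all its waits — res-7 — are resolved); releases res-12 and res-4
  run proc-D (all its waits — res-7 — are resolved); releases res-0


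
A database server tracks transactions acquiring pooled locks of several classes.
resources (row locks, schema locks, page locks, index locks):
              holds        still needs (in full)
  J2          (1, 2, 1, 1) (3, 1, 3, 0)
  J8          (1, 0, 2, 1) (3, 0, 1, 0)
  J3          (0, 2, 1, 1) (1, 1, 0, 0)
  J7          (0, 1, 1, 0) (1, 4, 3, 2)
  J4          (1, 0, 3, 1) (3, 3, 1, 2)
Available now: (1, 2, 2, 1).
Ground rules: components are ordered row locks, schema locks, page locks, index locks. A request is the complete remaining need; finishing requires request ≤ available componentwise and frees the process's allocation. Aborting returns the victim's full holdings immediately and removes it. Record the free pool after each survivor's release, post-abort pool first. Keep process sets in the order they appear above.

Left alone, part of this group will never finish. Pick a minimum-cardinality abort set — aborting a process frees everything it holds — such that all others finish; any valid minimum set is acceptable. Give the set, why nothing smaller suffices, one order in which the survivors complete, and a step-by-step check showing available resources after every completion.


The answer: abort J2 and J4.
Key observation: the deadlocked J8 becomes finishable only because J2 and J4 released (2, 2, 4, 2); it completes at step 2 below.
Minimality, checking each single-abort alternative: J2 alone leaves J8 blocked (short on row locks); J8 alone leaves J2 blocked (short on row locks); J3 alone leaves J2 blocked (short on row locks); J7 alone leaves J2 blocked (short on row locks); J4 alone leaves J2 blocked (short on row locks).
The survivors complete as J3, J8, J7. Walking it through (starting from the post-abort pool):
  pool = (3, 4, 6, 3)
  run J3 (needs (1, 1, 0, 0), free (3, 4, 6, 3)); after release of (0, 2, 1, 1) the pool is (3, 6, 7, 4)
  run J8 (needs (3, 0, 1, 0), free (3, 6, 7, 4)); after release of (1, 0, 2, 1) the pool is (4, 6, 9, 5)
  run J7 (needs (1, 4, 3, 2), free (4, 6, 9, 5)); after release of (0, 1, 1, 0) the pool is (4, 7, 10, 5)


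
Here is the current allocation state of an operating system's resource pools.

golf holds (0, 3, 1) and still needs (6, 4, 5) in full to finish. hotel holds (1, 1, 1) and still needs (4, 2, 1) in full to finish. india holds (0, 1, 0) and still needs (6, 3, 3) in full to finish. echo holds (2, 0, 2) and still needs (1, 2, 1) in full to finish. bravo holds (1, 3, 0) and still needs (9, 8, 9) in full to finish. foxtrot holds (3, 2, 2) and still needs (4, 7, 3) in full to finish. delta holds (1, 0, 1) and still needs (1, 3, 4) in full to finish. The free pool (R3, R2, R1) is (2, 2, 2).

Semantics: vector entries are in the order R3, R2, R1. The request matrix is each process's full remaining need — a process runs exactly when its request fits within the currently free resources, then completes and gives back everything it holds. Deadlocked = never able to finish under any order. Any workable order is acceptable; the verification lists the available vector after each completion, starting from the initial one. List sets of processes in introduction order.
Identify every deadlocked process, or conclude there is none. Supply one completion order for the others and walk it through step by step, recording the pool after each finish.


Nothing here is deadlocked.
Key observation: starting with echo, each completion frees enough for the next — no one is permanently blocked.
The rest can finish in the order echo, hotel, delta, india, golf, foxtrot, bravo. Check, step by step:
  pool = (2, 2, 2)
  run echo (needs (1, 2, 1), free (2, 2, 2)); after release of (2, 0, 2) the pool is (4, 2, 4)
  run hotel (needs (4, 2, 1), free (4, 2, 4)); after release of (1, 1, 1) the pool is (5, 3, 5)
  run delta (needs (1, 3, 4), free (5, 3, 5)); after release of (1, 0, 1) the pool is (6, 3, 6)
  run india (needs (6, 3, 3), free (6, 3, 6)); after release of (0, 1, 0) the pool is (6, 4, 6)
  run golf (needs (6, 4, 5), free (6, 4, 6)); after release of (0, 3, 1) the pool is (6, 7, 7)
  run foxtrot (needs (4, 7, 3), free (6, 7, 7)); after release of (3, 2, 2) the pool is (9, 9, 9)
  run bravo (needs (9, 8, 9), free (9, 9, 9)); after release of (1, 3, 0) the pool is (10, 12, 9)


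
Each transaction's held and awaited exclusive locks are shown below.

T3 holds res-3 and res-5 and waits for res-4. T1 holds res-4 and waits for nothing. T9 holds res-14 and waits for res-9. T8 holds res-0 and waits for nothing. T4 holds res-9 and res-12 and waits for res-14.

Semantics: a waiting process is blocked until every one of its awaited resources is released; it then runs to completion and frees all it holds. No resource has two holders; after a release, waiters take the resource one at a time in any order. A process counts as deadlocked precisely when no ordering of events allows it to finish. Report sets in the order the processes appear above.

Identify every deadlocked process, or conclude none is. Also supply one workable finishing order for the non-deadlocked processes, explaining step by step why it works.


Deadlocked: T9 and T4.
Key observation: the wait chain closes on itself along T9 -> T4 -> T9; no other process is dragged down with it.
The rest can finish in the order T1, T3, T8.
Check, step by step:
  run T1 (it waits on nothing); releases res-4
  T3: everything it awaited (res-4) is free; runs, freeing res-3 and res-5
  run T8 (it waits on nothing); releases res-0


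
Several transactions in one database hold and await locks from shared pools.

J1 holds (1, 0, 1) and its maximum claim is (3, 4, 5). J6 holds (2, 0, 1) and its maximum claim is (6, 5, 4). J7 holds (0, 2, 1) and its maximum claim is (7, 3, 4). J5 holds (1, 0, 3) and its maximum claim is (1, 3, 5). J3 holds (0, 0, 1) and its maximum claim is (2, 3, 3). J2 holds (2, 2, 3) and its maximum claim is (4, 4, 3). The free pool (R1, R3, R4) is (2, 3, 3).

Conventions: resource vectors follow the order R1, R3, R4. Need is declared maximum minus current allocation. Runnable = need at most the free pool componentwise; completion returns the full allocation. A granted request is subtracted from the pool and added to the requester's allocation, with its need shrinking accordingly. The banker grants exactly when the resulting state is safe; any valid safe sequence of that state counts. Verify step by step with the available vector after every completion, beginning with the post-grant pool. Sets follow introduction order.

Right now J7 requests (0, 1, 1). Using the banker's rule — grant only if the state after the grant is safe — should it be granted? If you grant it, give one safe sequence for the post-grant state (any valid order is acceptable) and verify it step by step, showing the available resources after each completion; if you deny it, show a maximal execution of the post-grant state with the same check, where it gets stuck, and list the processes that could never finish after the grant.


DENY — the pretend-granted state is unsafe.
Key observation: after J2, J1, J5, J3 the pool peaks at (6, 4, 10), and each blocked process is short somewhere: J6 on R3; J7 on R1.
On the post-grant state, J2, J1, J5, J3 is a maximal run — nothing extends it. Verifying each step:
  pool = (2, 2, 2)
  run J2 (needs (2, 2, 0), free (2, 2, 2)); after release of (2, 2, 3) the pool is (4, 4, 5)
  run J1 (needs (2, 4, 4), free (4, 4, 5)); after release of (1, 0, 1) the pool is (5, 4, 6)
  run J5 (needs (0, 3, 2), free (5, 4, 6)); after release of (1, 0, 3) the pool is (6, 4, 9)
  run J3 (needs (2, 3, 2), free (6, 4, 9)); after release of (0, 0, 1) the pool is (6, 4, 10)
  J6 still needs (4, 5, 3) but only (6, 4, 10) is free — short on R3
  J7 still needs (7, 0, 2) but only (6, 4, 10) is free — short on R1
Post-grant, the permanently blocked set is J6 and J7.


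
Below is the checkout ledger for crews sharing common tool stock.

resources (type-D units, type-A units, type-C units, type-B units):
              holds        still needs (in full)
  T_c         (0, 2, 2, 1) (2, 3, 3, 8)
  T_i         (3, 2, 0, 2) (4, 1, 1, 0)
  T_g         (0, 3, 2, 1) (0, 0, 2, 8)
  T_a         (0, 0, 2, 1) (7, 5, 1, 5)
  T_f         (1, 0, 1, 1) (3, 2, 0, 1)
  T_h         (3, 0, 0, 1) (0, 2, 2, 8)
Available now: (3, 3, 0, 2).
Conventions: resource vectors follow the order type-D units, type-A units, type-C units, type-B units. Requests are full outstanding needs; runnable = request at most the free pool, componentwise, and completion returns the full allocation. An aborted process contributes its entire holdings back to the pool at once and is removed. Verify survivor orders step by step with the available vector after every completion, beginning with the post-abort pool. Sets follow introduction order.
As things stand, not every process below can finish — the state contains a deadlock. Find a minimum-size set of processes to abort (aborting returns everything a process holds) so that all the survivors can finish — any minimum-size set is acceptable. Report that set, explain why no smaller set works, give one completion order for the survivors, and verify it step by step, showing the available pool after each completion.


The answer: abort T_g and T_h.
Key observation: T_c had no path to completion before; after the abort of T_g and T_h ((3, 3, 2, 2) returned), step 4 is where it fits.
Minimality, checking each single-abort alternative: T_c alone leaves T_g blocked (short on type-B units); T_i alone leaves T_c blocked (short on type-B units); T_g alone leaves T_c blocked (short on type-B units); T_a alone leaves T_c blocked (short on type-B units); T_f alone leaves T_c blocked (short on type-B units); T_h alone leaves T_c blocked (short on type-B units).
The survivors complete as T_i, T_f, T_a, T_c. Step-by-step check (starting from the post-abort pool):
  pool = (6, 6, 2, 4)
  T_i: need (4, 1, 1, 0) fits (6, 6, 2, 4); releases (3, 2, 0, 2), pool now (9, 8, 2, 6)
  T_f: need (3, 2, 0, 1) fits (9, 8, 2, 6); releases (1, 0, 1, 1), pool now (10, 8, 3, 7)
  T_a: need (7, 5, 1, 5) fits (10, 8, 3, 7); releases (0, 0, 2, 1), pool now (10, 8, 5, 8)
  T_c: need (2, 3, 3, 8) fits (10, 8, 5, 8); releases (0, 2, 2, 1), pool now (10, 10, 7, 9)


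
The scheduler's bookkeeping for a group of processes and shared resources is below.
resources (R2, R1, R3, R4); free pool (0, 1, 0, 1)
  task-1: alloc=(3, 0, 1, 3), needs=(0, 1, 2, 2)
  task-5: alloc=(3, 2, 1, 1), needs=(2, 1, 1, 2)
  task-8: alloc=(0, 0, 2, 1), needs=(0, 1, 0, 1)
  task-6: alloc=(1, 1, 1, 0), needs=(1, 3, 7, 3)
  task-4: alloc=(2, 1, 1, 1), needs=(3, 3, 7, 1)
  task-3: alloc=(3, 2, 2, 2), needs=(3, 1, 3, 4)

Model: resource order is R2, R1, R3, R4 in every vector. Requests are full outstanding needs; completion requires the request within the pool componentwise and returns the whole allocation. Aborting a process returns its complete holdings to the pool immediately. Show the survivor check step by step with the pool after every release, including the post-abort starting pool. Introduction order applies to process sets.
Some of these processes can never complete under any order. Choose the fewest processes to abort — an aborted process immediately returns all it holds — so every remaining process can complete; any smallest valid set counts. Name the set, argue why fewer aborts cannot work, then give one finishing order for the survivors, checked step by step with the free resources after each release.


Abort task-4.
Key observation: task-6 had no path to completion before; after the abort of task-4 ((2, 1, 1, 1) returned), step 5 is where it fits.
No smaller set exists: with zero aborts the deadlock remains.
The survivors complete as task-5, task-8, task-3, task-1, task-6. Check, step by step (starting from the post-abort pool):
  pool = (2, 2, 1, 2)
  run task-5 (needs (2, 1, 1, 2), free (2, 2, 1, 2)); after release of (3, 2, 1, 1) the pool is (5, 4, 2, 3)
  run task-8 (needs (0, 1, 0, 1), free (5, 4, 2, 3)); after release of (0, 0, 2, 1) the pool is (5, 4, 4, 4)
  run task-3 (needs (3, 1, 3, 4), free (5, 4, 4, 4)); after release of (3, 2, 2, 2) the pool is (8, 6, 6, 6)
  run task-1 (needs (0, 1, 2, 2), free (8, 6, 6, 6)); after release of (3, 0, 1, 3) the pool is (11, 6, 7, 9)
  run task-6 (needs (1, 3, 7, 3), free (11, 6, 7, 9)); after release of (1, 1, 1, 0) the pool is (12, 7, 8, 9)


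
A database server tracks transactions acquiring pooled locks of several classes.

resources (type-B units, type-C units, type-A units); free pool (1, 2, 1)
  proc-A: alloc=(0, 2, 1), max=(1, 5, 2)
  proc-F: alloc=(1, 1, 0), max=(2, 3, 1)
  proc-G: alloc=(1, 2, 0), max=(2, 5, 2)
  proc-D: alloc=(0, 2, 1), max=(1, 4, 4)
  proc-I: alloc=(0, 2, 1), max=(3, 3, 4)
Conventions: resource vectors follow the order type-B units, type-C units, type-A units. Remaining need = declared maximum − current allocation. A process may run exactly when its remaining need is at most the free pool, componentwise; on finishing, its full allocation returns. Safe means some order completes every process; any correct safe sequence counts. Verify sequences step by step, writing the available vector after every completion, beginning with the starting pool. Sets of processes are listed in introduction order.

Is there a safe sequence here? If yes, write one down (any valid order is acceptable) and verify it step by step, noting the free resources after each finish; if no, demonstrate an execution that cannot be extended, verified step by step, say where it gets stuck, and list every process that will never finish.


UNSAFE — no complete ordering exists.
Key observation: no order helps: past proc-F, proc-A, proc-G, the free pool tops out at (3, 7, 2), below what each blocked process needs in type-A units.
A maximal execution: proc-F, proc-A, proc-G — then nothing else fits. Verifying each step:
  pool = (1, 2, 1)
  proc-F needs (1, 2, 1) <= (1, 2, 1) -> finishes; pool += (1, 1, 0) = (2, 3, 1)
  proc-A needs (1, 3, 1) <= (2, 3, 1) -> finishes; pool += (0, 2, 1) = (2, 5, 2)
  proc-G needs (1, 3, 2) <= (2, 5, 2) -> finishes; pool += (1, 2, 0) = (3, 7, 2)
  blocked: proc-D wants (1, 2, 3), pool (3, 7, 2) — not enough type-A units
  blocked: proc-I wants (3, 1, 3), pool (3, 7, 2) — not enough type-A units
Never able to finish: proc-D and proc-I.


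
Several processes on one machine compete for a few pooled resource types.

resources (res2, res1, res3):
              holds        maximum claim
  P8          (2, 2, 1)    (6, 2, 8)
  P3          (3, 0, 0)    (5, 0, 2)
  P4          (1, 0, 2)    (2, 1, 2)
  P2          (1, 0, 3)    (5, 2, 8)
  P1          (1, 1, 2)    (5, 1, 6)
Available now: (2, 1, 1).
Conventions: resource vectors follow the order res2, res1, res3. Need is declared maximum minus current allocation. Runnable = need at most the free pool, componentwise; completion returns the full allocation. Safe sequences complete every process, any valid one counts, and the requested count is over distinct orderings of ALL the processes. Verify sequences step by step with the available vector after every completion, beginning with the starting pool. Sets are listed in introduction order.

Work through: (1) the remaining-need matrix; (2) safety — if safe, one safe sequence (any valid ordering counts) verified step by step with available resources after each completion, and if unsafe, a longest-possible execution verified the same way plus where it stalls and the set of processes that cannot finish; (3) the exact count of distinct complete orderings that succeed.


(1) Remaining need (order res2, res1, res3):
  P8: (4, 0, 7)
  P3: (2, 0, 2)
  P4: (1, 1, 0)
  P2: (4, 2, 5)
  P1: (4, 0, 4)
(2) UNSAFE — no complete ordering exists.
Key observation: no order helps: past P4, P3, the free pool tops out at (6, 1, 3), below what each blocked process needs in res3.
The run P4, P3 cannot be extended any further. Check, step by step:
  pool = (2, 1, 1)
  run P4 (needs (1, 1, 0), free (2, 1, 1)); after release of (1, 0, 2) the pool is (3, 1, 3)
  run P3 (needs (2, 0, 2), free (3, 1, 3)); after release of (3, 0, 0) the pool is (6, 1, 3)
  P8 cannot run: need (4, 0, 7) vs free (6, 1, 3) (insufficient res3)
  P2 cannot run: need (4, 2, 5) vs free (6, 1, 3) (insufficient res1 and res3)
  P1 cannot run: need (4, 0, 4) vs free (6, 1, 3) (insufficient res3)
Never able to finish: P8, P2 and P1.
(3) Exactly 0 of the possible complete orderings are safe sequences.


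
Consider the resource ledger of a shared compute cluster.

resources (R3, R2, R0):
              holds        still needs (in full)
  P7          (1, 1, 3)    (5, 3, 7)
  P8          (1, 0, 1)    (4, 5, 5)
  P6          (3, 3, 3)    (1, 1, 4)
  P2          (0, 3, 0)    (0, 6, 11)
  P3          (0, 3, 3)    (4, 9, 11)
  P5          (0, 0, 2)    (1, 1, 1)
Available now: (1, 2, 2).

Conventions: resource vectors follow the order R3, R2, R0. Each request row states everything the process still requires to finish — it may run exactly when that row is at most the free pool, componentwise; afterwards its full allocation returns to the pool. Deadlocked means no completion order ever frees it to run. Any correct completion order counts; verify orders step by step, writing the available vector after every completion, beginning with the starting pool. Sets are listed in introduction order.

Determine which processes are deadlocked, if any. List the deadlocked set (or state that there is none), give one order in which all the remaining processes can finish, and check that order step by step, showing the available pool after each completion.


Nothing here is deadlocked.
Key observation: P5 fits the free pool immediately, and its release cascades until everyone finishes.
A valid finishing order for the others: P5, P6, P8, P7, P2, P3. Verifying each step:
  pool = (1, 2, 2)
  run P5 (needs (1, 1, 1), free (1, 2, 2)); after release of (0, 0, 2) the pool is (1, 2, 4)
  run P6 (needs (1, 1, 4), free (1, 2, 4)); after release of (3, 3, 3) the pool is (4, 5, 7)
  run P8 (needs (4, 5, 5), free (4, 5, 7)); after release of (1, 0, 1) the pool is (5, 5, 8)
  run P7 (needs (5, 3, 7), free (5, 5, 8)); after release of (1, 1, 3) the pool is (6, 6, 11)
  run P2 (needs (0, 6, 11), free (6, 6, 11)); after release of (0, 3, 0) the pool is (6, 9, 11)
  run P3 (needs (4, 9, 11), free (6, 9, 11)); after release of (0, 3, 3) the pool is (6, 12, 14)


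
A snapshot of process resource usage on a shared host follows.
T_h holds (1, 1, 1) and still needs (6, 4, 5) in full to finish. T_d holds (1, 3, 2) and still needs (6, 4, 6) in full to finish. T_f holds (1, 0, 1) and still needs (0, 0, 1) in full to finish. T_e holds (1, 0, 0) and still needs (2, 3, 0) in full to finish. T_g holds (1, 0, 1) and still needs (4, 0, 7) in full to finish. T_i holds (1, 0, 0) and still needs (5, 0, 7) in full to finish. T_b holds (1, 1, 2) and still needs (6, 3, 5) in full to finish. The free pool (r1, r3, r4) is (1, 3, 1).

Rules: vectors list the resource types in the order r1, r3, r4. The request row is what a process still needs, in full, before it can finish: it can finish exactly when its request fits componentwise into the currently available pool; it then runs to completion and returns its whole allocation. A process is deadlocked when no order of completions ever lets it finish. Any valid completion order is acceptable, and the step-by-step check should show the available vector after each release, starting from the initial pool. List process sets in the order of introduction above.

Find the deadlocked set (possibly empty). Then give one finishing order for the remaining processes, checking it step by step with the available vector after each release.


Deadlocked: T_h, T_d, T_g, T_i and T_b.
Key observation: the wall is r1: completing T_f, T_e brings the pool only to (3, 3, 2), and all the rest need more.
A valid finishing order for the others: T_f, T_e. Check, step by step:
  pool = (1, 3, 1)
  T_f: need (0, 0, 1) fits (1, 3, 1); releases (1, 0, 1), pool now (2, 3, 2)
  T_e: need (2, 3, 0) fits (2, 3, 2); releases (1, 0, 0), pool now (3, 3, 2)
The stuck group stays short no matter what:
  blocked: T_h wants (6, 4, 5), pool (3, 3, 2) — not enough r1, r3 and r4
  blocked: T_d wants (6, 4, 6), pool (3, 3, 2) — not enough r1, r3 and r4
  blocked: T_g wants (4, 0, 7), pool (3, 3, 2) — not enough r1 and r4
  blocked: T_i wants (5, 0, 7), pool (3, 3, 2) — not enough r1 and r4
  blocked: T_b wants (6, 3, 5), pool (3, 3, 2) — not enough r1 and r4


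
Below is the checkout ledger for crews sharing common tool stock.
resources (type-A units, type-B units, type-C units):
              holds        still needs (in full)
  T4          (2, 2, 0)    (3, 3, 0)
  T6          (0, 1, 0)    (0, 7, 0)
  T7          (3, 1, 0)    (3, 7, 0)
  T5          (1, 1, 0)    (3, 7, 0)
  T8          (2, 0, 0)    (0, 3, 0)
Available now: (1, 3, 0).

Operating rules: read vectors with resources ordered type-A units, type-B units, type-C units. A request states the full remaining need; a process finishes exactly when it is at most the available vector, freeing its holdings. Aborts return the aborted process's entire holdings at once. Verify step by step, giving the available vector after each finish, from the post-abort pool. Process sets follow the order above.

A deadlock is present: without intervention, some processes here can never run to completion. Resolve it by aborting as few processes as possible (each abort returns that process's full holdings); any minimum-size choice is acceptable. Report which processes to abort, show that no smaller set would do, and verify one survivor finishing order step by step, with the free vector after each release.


The answer: abort T6 and T7.
Key observation: T5 was stuck for good until T6 and T7 gave back (3, 2, 0); in the order shown it finishes at step 3.
No one abort is enough; case by case: T4 alone leaves T6 blocked (short on type-B units); T6 alone leaves T7 blocked (short on type-B units); T7 alone leaves T6 blocked (short on type-B units); T5 alone leaves T6 blocked (short on type-B units); T8 alone leaves T6 blocked (short on type-B units).
Survivors finish in the order: T8, T4, T5. Check, step by step (pool after the aborts first):
  pool = (4, 5, 0)
  T8: need (0, 3, 0) fits (4, 5, 0); releases (2, 0, 0), pool now (6, 5, 0)
  T4: need (3, 3, 0) fits (6, 5, 0); releases (2, 2, 0), pool now (8, 7, 0)
  T5: need (3, 7, 0) fits (8, 7, 0); releases (1, 1, 0), pool now (9, 8, 0)


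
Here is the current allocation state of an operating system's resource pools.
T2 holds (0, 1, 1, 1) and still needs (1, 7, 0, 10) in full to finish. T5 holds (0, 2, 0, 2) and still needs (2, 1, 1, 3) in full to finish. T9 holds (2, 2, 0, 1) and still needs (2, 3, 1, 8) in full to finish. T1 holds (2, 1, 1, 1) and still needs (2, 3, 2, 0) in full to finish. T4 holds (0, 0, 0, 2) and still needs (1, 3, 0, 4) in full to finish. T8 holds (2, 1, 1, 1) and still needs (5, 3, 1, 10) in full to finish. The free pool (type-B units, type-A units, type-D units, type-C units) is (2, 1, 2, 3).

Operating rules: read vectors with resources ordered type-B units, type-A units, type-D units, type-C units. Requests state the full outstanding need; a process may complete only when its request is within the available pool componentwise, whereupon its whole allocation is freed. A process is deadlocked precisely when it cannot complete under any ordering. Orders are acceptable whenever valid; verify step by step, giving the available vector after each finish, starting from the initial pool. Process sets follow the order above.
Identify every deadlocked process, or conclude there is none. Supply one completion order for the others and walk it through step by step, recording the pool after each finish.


Deadlocked set: T2 and T8.
Key observation: no order helps: past T5, T1, T4, T9, the free pool tops out at (6, 6, 3, 9), below what each blocked process needs in type-C units.
A valid finishing order for the others: T5, T1, T4, T9. Verifying each step:
  pool = (2, 1, 2, 3)
  run T5 (needs (2, 1, 1, 3), free (2, 1, 2, 3)); after release of (0, 2, 0, 2) the pool is (2, 3, 2, 5)
  run T1 (needs (2, 3, 2, 0), free (2, 3, 2, 5)); after release of (2, 1, 1, 1) the pool is (4, 4, 3, 6)
  run T4 (needs (1, 3, 0, 4), free (4, 4, 3, 6)); after release of (0, 0, 0, 2) the pool is (4, 4, 3, 8)
  run T9 (needs (2, 3, 1, 8), free (4, 4, 3, 8)); after release of (2, 2, 0, 1) the pool is (6, 6, 3, 9)
The blocked processes can never fit:
  T2 cannot run: need (1, 7, 0, 10) vs free (6, 6, 3, 9) (insufficient type-A units and type-C units)
  T8 cannot run: need (5, 3, 1, 10) vs free (6, 6, 3, 9) (insufficient type-C units)


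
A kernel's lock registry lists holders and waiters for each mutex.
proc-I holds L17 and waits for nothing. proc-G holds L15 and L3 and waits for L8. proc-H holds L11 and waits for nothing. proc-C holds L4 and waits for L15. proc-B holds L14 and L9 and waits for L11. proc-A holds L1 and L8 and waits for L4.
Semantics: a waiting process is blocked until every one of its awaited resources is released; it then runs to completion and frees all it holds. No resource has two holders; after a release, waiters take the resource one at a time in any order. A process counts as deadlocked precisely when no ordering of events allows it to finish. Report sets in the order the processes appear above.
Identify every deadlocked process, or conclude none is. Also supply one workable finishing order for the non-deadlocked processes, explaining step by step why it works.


The deadlocked set is proc-G, proc-C and proc-A.
Key observation: the loop proc-G -> proc-A -> proc-C -> proc-G blocks itself forever; no other process is dragged down with it.
A valid finishing order for the others: proc-H, proc-B, proc-I.
Check, step by step:
  proc-H waits on nothing -> runs at once and releases L11
  proc-B: everything it awaited (L11) is free; runs, freeing L14 and L9
  proc-I waits on nothing -> runs at once and releases L17


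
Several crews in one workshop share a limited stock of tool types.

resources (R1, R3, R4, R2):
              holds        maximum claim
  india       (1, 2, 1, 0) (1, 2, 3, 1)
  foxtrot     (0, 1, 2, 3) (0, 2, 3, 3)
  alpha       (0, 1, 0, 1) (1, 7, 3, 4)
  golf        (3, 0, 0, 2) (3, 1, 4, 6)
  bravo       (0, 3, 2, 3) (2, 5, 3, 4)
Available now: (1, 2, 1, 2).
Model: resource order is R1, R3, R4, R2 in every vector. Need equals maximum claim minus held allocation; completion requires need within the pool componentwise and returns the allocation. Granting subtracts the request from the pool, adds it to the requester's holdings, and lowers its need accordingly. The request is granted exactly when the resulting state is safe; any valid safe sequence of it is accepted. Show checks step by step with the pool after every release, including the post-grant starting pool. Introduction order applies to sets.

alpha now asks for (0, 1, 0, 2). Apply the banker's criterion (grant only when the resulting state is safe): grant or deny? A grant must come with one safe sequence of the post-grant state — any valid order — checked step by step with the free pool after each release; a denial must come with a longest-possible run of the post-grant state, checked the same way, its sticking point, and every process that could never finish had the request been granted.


GRANT: granting preserves safety; a valid post-grant sequence is foxtrot, india, bravo, golf, alpha.
Key observation: the transfer keeps a workable pool ((1, 1, 1, 0)); foxtrot starts the safe sequence.
Check on the post-grant state, step by step:
  pool = (1, 1, 1, 0)
  foxtrot: need (0, 1, 1, 0) fits (1, 1, 1, 0); releases (0, 1, 2, 3), pool now (1, 2, 3, 3)
  india: need (0, 0, 2, 1) fits (1, 2, 3, 3); releases (1, 2, 1, 0), pool now (2, 4, 4, 3)
  bravo: need (2, 2, 1, 1) fits (2, 4, 4, 3); releases (0, 3, 2, 3), pool now (2, 7, 6, 6)
  golf: need (0, 1, 4, 4) fits (2, 7, 6, 6); releases (3, 0, 0, 2), pool now (5, 7, 6, 8)
  alpha: need (1, 5, 3, 1) fits (5, 7, 6, 8); releases (0, 2, 0, 3), pool now (5, 9, 6, 11)


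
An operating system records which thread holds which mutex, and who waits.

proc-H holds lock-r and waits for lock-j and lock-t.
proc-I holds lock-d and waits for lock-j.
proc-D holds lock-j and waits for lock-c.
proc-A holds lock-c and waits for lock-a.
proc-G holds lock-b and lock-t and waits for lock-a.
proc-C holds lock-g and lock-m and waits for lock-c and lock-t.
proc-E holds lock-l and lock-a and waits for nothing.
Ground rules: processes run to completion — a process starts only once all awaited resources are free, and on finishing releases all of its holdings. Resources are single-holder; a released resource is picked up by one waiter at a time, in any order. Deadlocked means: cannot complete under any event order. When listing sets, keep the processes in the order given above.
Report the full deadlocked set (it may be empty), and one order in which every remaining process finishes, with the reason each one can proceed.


No process is deadlocked.
Key observation: every chain of waits terminates; starting from the processes that wait on nothing, all the rest unlock in turn.
One completion order for the rest: proc-E, proc-A, proc-D, proc-G, proc-I, proc-C, proc-H.
Step-by-step check:
  proc-E waits on nothing -> runs at once and releases lock-l and lock-a
  proc-A: everything it awaited (lock-a) is free; runs, freeing lock-c
  proc-D: everything it awaited (lock-c) is free; runs, freeing lock-j
  proc-G: everything it awaited (lock-a) is free; runs, freeing lock-b and lock-t
  proc-I: everything it awaited (lock-j) is free; runs, freeing lock-d
  proc-C: everything it awaited (lock-c and lock-t) is free; runs, freeing lock-g and lock-m
  proc-H: everything it awaited (lock-j and lock-t) is free; runs, freeing lock-r


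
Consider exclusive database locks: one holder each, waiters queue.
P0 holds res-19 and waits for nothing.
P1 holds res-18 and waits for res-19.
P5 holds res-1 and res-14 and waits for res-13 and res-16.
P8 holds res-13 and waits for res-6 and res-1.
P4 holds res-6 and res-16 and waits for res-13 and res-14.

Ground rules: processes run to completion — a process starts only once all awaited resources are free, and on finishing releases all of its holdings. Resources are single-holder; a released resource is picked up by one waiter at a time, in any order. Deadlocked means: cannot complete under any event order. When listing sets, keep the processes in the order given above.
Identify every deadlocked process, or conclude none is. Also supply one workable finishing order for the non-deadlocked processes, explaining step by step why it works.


The deadlocked set is P5, P8 and P4.
Key observation: along P5 -> P8 -> P5, each member waits on what the next one holds — a deadlock; P4 is caught in further circular waits.
A valid finishing order for the others: P0, P1.
Check, step by step:
  P0: no waits; runs immediately, freeing res-19
  P1 waits on res-19 — all released -> runs and releases res-18


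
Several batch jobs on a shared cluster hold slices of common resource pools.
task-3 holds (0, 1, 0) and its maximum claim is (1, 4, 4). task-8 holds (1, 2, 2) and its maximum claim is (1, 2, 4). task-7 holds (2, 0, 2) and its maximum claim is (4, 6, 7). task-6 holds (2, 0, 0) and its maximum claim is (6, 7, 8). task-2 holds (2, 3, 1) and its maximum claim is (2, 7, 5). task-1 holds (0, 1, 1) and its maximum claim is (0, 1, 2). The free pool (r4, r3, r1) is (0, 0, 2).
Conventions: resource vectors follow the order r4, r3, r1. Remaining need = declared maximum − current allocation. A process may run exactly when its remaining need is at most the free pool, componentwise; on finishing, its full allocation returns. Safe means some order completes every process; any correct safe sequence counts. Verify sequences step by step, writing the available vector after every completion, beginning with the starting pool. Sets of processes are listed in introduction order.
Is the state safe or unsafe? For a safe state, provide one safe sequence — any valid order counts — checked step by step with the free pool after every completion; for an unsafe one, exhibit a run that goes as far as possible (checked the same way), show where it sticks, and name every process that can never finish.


SAFE — a valid safe sequence is task-8, task-1, task-3, task-2, task-7, task-6.
Key observation: task-8 is the earliest step where a requested resource binds exactly: need (0, 0, 2), pool (0, 0, 2) at its turn.
Step-by-step check:
  pool = (0, 0, 2)
  task-8: need (0, 0, 2) fits (0, 0, 2); releases (1, 2, 2), pool now (1, 2, 4)
  task-1: need (0, 0, 1) fits (1, 2, 4); releases (0, 1, 1), pool now (1, 3, 5)
  task-3: need (1, 3, 4) fits (1, 3, 5); releases (0, 1, 0), pool now (1, 4, 5)
  task-2: need (0, 4, 4) fits (1, 4, 5); releases (2, 3, 1), pool now (3, 7, 6)
  task-7: need (2, 6, 5) fits (3, 7, 6); releases (2, 0, 2), pool now (5, 7, 8)
  task-6: need (4, 7, 8) fits (5, 7, 8); releases (2, 0, 0), pool now (7, 7, 8)


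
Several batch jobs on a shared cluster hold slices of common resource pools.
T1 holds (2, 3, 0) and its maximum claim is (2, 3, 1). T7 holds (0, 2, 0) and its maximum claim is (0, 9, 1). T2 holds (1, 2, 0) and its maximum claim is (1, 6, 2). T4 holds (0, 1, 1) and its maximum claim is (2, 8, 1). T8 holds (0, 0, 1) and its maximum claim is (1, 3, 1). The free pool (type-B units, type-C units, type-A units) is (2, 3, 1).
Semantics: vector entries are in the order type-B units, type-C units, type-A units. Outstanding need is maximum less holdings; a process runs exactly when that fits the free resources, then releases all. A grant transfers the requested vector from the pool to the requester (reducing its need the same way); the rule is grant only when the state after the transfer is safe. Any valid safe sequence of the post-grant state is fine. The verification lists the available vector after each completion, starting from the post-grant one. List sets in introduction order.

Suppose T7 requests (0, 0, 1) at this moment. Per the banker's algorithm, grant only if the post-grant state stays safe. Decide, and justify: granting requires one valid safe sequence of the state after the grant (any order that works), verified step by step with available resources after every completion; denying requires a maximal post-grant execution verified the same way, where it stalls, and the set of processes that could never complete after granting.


DENY: after the grant no complete ordering would exist.
Key observation: after T8, T1 the pool peaks at (4, 6, 1), and each blocked process is short somewhere: T7 on type-C units; T2 on type-A units; T4 on type-C units.
On the post-grant state, T8, T1 is a maximal run — nothing extends it. Check, step by step:
  pool = (2, 3, 0)
  run T8 (needs (1, 3, 0), free (2, 3, 0)); after release of (0, 0, 1) the pool is (2, 3, 1)
  run T1 (needs (0, 0, 1), free (2, 3, 1)); after release of (2, 3, 0) the pool is (4, 6, 1)
  blocked: T7 wants (0, 7, 0), pool (4, 6, 1) — not enough type-C units
  blocked: T2 wants (0, 4, 2), pool (4, 6, 1) — not enough type-A units
  blocked: T4 wants (2, 7, 0), pool (4, 6, 1) — not enough type-C units
Post-grant, the permanently blocked set is T7, T2 and T4.
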